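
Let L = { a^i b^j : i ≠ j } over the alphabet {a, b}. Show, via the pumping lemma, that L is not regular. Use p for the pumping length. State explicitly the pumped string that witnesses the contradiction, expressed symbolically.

a^{p+p!} b^{p+p!}

Assume L is regular. Let p be the pumping length given by the pumping lemma.
Choose w = a^p b^{p+p!}. Since p ≠ p+p!, w ∈ L; and |w| ≥ p.
The pumping lemma gives a decomposition w = xyz where |xy| ≤ p and y is nonempty.
The first p characters of w are a's, so xy (and hence y) consists only of a's. Write y = a^k, 1 ≤ k ≤ p.
Since 1 ≤ k ≤ p, k divides p!; set t = 1 + p!/k. Then xy^t z has p + (p!/k)·k = p + p! copies of a. Now the a-count equals the b-count, so i ≠ j fails. So xy^t z = a^{p+p!} b^{p+p!} ∉ L.
This contradicts the pumping lemma, so L is not regular.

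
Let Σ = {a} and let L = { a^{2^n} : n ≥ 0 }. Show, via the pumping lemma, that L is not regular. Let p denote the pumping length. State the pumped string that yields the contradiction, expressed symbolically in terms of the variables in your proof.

a^{2^p+k}

Assume L is regular; let p be its pumping constant.
Take w = a^{2^p} ∈ L with |w| = 2^p ≥ p.
The pumping lemma gives a decomposition w = xyz where |xy| ≤ p and |y| > 0.
Then y = a^k for some k with 1 ≤ k ≤ p.
Pump with i = 2: xy^2z = a^{2^p+k}. Since 1 ≤ k ≤ p < 2^p, we have 2^p < 2^p+k < 2^{p+1}, so 2^p+k is not a power of 2. So xy^2z ∉ L.
Contradiction. Therefore L is not regular.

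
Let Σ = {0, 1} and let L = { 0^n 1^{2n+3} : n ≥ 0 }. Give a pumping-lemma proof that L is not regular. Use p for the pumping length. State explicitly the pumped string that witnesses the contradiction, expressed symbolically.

Assume L is regular. Let p be the pumping length given by the pumping lemma.
Take w = 0^p 1^{2p+3}. Then w ∈ L and |w| = 3p+3 ≥ p.
The pumping lemma gives a decomposition w = xyz where |xy| ≤ p and y is nonempty.
Because |xy| ≤ p and w begins with p copies of 0, we have y = 0^k with 1 ≤ k ≤ p.
Pump with i = 2: xy^2z = 0^{p+k} 1^{2p+3}. For this to lie in L we would need 2p+3 = 2(p+k)+3, which forces k = 0. But k ≥ 1, so xy^2z ∉ L.
Contradiction. Therefore L is not regular.

0^{p+k} 1^{2p+3}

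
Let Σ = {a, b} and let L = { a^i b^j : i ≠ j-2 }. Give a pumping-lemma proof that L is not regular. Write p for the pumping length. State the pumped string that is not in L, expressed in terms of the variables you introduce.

Assume L is regular; let p be its pumping constant.
Choose w = a^p b^{p+p!+2}. Since p ≠ (p+p!+2)-2 = p+p!, w ∈ L; and |w| ≥ p.
Write w = xyz as guaranteed by the lemma, with |xy| ≤ p and |y| > 0.
The first p characters of w are a's, so xy (and hence y) consists only of a's. Write y = a^k, 1 ≤ k ≤ p.
Since 1 ≤ k ≤ p, k divides p!; set t = 1 + p!/k. Then xy^t z has p + (p!/k)·k = p + p! copies of a. Now the a-count is p+p! and (b-count)-2 = (p+p!+2)-2 = p+p!, so i ≠ j-2 fails. So xy^t z = a^{p+p!} b^{p+p!+2} ∉ L.
This is a contradiction; hence L is not regular.

a^{p+p!} b^{p+p!+2}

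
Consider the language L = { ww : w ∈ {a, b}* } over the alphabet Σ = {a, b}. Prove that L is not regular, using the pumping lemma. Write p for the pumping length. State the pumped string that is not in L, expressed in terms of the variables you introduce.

Suppose for contradiction that L is regular, and let p be the pumping length.
Take w = a^p b^p a^p b^p = uu where u = a^pb^p; then w ∈ L and |w| = 4p ≥ p.
By the pumping lemma, w = xyz with |xy| ≤ p and |y| ≥ 1.
Because |xy| ≤ p and w begins with p copies of a, we have y = a^k with 1 ≤ k ≤ p.
Pump with i = 2: xy^2z = a^{p+k} b^p a^p b^p, of length 4p+k. Suppose this equals vv. The string starts with a and ends with b, so v does too; thus the boundary between the two copies of v is a b→a transition. There is exactly one such transition, at position 2p+k, so |v| = 2p+k and |vv| = 4p+2k ≠ 4p+k since k ≥ 1. So xy^2z ∉ L.
This is a contradiction; hence L is not regular.

a^{p+k} b^p a^p b^p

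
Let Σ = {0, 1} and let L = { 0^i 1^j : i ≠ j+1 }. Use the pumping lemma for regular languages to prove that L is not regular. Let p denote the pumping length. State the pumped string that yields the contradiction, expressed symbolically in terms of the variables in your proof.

0^{p+p!} 1^{p+p!-1}

Assume L is regular. Let p be the pumping length given by the pumping lemma.
Choose w = 0^p 1^{p+p!-1}. Since p ≠ (p+p!-1)+1 = p+p!, w ∈ L; and |w| ≥ p.
The pumping lemma gives a decomposition w = xyz where |xy| ≤ p and |y| ≥ 1.
The first p characters of w are 0's, so xy (and hence y) consists only of 0's. Write y = 0^k, 1 ≤ k ≤ p.
Since 1 ≤ k ≤ p, k divides p!; set t = 1 + p!/k. Then xy^t z has p + (p!/k)·k = p + p! copies of 0. Now the 0-count is p+p! and (1-count)+1 = (p+p!-1)+1 = p+p!, so i ≠ j+1 fails. So xy^t z = 0^{p+p!} 1^{p+p!-1} ∉ L.
This is a contradiction; hence L is not regular.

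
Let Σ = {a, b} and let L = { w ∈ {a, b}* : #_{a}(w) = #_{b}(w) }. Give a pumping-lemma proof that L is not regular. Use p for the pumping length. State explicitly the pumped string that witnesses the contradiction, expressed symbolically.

Toward a contradiction, assume L is regular with pumping length p.
Choose w = a^p b^p ∈ L with |w| = 2p ≥ p.
The pumping lemma gives a decomposition w = xyz where |xy| ≤ p and y is nonempty.
The first p characters of w are a's, so xy (and hence y) consists only of a's. Write y = a^k, 1 ≤ k ≤ p.
Pump with i = 2: xy^2z = a^{p+k} b^p has p+k occurrences of a but only p of b. Since k ≥ 1 the counts differ, so xy^2z ∉ L.
This is a contradiction; hence L is not regular.

a^{p+k} b^p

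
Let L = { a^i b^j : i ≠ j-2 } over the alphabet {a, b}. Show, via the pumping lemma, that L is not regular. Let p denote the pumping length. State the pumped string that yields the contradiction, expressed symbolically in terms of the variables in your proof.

a^{p+p!} b^{p+p!+2}

Assume L is regular; let p be its pumping constant.
Choose w = a^p b^{p+p!+2}. Since p ≠ (p+p!+2)-2 = p+p!, w ∈ L; and |w| ≥ p.
Write w = xyz as guaranteed by the lemma, with |xy| ≤ p and |y| ≥ 1.
The first p characters of w are a's, so xy (and hence y) consists only of a's. Write y = a^k, 1 ≤ k ≤ p.
Since 1 ≤ k ≤ p, k divides p!; set t = 1 + p!/k. Then xy^t z has p + (p!/k)·k = p + p! copies of a. Now the a-count is p+p! and (b-count)-2 = (p+p!+2)-2 = p+p!, so i ≠ j-2 fails. So xy^t z = a^{p+p!} b^{p+p!+2} ∉ L.
This is a contradiction; hence L is not regular.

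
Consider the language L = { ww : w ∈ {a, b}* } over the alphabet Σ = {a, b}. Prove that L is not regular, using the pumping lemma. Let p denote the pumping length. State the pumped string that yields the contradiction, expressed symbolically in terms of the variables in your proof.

a^{p+k} b^p a^p b^p

Suppose for contradiction that L is regular, and let p be the pumping length.
Take w = a^p b^p a^p b^p = uu where u = a^pb^p; then w ∈ L and |w| = 4p ≥ p.
By the pumping lemma, w = xyz with |xy| ≤ p and |y| > 0.
Because |xy| ≤ p and w begins with p copies of a, we have y = a^k with 1 ≤ k ≤ p.
Pump with i = 2: xy^2z = a^{p+k} b^p a^p b^p, of length 4p+k. Suppose this equals vv. The string starts with a and ends with b, so v does too; thus the boundary between the two copies of v is a b→a transition. There is exactly one such transition, at position 2p+k, so |v| = 2p+k and |vv| = 4p+2k ≠ 4p+k since k ≥ 1. So xy^2z ∉ L.
Contradiction. Therefore L is not regular.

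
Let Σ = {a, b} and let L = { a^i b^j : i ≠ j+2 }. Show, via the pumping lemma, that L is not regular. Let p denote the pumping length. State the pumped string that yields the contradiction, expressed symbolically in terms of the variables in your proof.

Assume L is regular; let p be its pumping constant.
Choose w = a^p b^{p+p!-2}. Since p ≠ (p+p!-2)+2 = p+p!, w ∈ L; and |w| ≥ p.
By the pumping lemma, w = xyz with |xy| ≤ p and y is nonempty.
Since the first p symbols of w are all a's and |xy| ≤ p, y lies entirely in the leading a-block: y = a^k for some k with 1 ≤ k ≤ p.
Since 1 ≤ k ≤ p, k divides p!; set t = 1 + p!/k. Then xy^t z has p + (p!/k)·k = p + p! copies of a. Now the a-count is p+p! and (b-count)+2 = (p+p!-2)+2 = p+p!, so i ≠ j+2 fails. So xy^t z = a^{p+p!} b^{p+p!-2} ∉ L.
Contradiction. Therefore L is not regular.

a^{p+p!} b^{p+p!-2}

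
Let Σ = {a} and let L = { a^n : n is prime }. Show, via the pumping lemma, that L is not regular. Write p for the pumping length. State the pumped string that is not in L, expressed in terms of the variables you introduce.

a^{q(1+k)}

Assume L is regular. Let p be the pumping length given by the pumping lemma.
Let q be a prime with q ≥ p+2 (infinitely many primes exist), and take w = a^q ∈ L with |w| = q ≥ p.
The pumping lemma gives a decomposition w = xyz where |xy| ≤ p and |y| > 0.
Then y = a^k for some k with 1 ≤ k ≤ p.
Since 1 ≤ k ≤ p, |xz| = q-k. Pump with i = q+1: |xy^{q+1}z| = (q-k)+(q+1)k = q+qk = q(1+k), which is composite (both factors ≥ 2). So xy^{q+1}z = a^{q(1+k)} ∉ L.
This contradicts the pumping lemma, so L is not regular.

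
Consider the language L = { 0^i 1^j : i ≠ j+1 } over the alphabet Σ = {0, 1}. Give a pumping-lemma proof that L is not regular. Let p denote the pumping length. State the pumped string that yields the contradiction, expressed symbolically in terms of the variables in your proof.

0^{p+p!} 1^{p+p!-1}

Suppose for contradiction that L is regular, and let p be the pumping length.
Choose w = 0^p 1^{p+p!-1}. Since p ≠ (p+p!-1)+1 = p+p!, w ∈ L; and |w| ≥ p.
Write w = xyz as guaranteed by the lemma, with |xy| ≤ p and |y| ≥ 1.
The first p characters of w are 0's, so xy (and hence y) consists only of 0's. Write y = 0^k, 1 ≤ k ≤ p.
Since 1 ≤ k ≤ p, k divides p!; set t = 1 + p!/k. Then xy^t z has p + (p!/k)·k = p + p! copies of 0. Now the 0-count is p+p! and (1-count)+1 = (p+p!-1)+1 = p+p!, so i ≠ j+1 fails. So xy^t z = 0^{p+p!} 1^{p+p!-1} ∉ L.
Contradiction. Therefore L is not regular.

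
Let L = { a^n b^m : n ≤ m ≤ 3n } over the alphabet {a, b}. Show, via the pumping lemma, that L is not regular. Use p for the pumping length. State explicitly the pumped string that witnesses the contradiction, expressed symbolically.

a^{p+k} b^p

Suppose for contradiction that L is regular, and let p be the pumping length.
Take w = a^p b^p ∈ L (since p ≤ p ≤ 3p), with |w| = 2p ≥ p.
The pumping lemma gives a decomposition w = xyz where |xy| ≤ p and |y| > 0.
Because |xy| ≤ p and w begins with p copies of a, we have y = a^k with 1 ≤ k ≤ p.
Pump with i = 2: xy^2z = a^{p+k} b^p. Now n = p+k > p = m, so the condition n ≤ m fails. Thus xy^2z ∉ L.
This contradicts the pumping lemma, so L is not regular.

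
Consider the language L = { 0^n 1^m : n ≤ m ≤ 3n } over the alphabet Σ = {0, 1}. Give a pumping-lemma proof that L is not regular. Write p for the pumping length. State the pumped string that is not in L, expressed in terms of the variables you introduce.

Assume L is regular; let p be its pumping constant.
Take w = 0^p 1^p ∈ L (since p ≤ p ≤ 3p), with |w| = 2p ≥ p.
By the pumping lemma, w = xyz with |xy| ≤ p and |y| > 0.
Because |xy| ≤ p and w begins with p copies of 0, we have y = 0^k with 1 ≤ k ≤ p.
Pump with i = 2: xy^2z = 0^{p+k} 1^p. Now n = p+k > p = m, so the condition n ≤ m fails. Thus xy^2z ∉ L.
This is a contradiction; hence L is not regular.

0^{p+k} 1^p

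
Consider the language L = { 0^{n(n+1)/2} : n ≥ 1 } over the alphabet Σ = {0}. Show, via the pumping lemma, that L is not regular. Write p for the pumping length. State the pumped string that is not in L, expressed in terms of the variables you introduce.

Toward a contradiction, assume L is regular with pumping length p.
Take w = 0^{p(p+1)/2} ∈ L with |w| = p(p+1)/2 ≥ p.
By the pumping lemma, w = xyz with |xy| ≤ p and |y| ≥ 1.
Then y = 0^k for some k with 1 ≤ k ≤ p.
Pump with i = 2: xy^2z = 0^{p(p+1)/2+k}. Since 1 ≤ k ≤ p, p(p+1)/2 < p(p+1)/2+k ≤ p(p+1)/2+p < (p+1)(p+2)/2, so p(p+1)/2+k is strictly between consecutive triangular numbers. So xy^2z ∉ L.
Contradiction. Therefore L is not regular.

0^{p(p+1)/2+k}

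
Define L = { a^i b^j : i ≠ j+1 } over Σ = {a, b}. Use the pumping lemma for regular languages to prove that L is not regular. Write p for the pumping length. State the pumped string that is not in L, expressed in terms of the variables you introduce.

a^{p+p!} b^{p+p!-1}

Assume L is regular. Let p be the pumping length given by the pumping lemma.
Choose w = a^p b^{p+p!-1}. Since p ≠ (p+p!-1)+1 = p+p!, w ∈ L; and |w| ≥ p.
The pumping lemma gives a decomposition w = xyz where |xy| ≤ p and |y| > 0.
Because |xy| ≤ p and w begins with p copies of a, we have y = a^k with 1 ≤ k ≤ p.
Since 1 ≤ k ≤ p, k divides p!; set t = 1 + p!/k. Then xy^t z has p + (p!/k)·k = p + p! copies of a. Now the a-count is p+p! and (b-count)+1 = (p+p!-1)+1 = p+p!, so i ≠ j+1 fails. So xy^t z = a^{p+p!} b^{p+p!-1} ∉ L.
Contradiction. Therefore L is not regular.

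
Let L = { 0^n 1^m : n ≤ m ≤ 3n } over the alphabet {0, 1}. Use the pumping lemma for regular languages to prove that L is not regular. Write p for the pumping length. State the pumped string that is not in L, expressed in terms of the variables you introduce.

0^{p+k} 1^p

Assume L is regular; let p be its pumping constant.
Take w = 0^p 1^p ∈ L (since p ≤ p ≤ 3p), with |w| = 2p ≥ p.
Write w = xyz as guaranteed by the lemma, with |xy| ≤ p and y is nonempty.
Since the first p symbols of w are all 0's and |xy| ≤ p, y lies entirely in the leading 0-block: y = 0^k for some k with 1 ≤ k ≤ p.
Pump with i = 2: xy^2z = 0^{p+k} 1^p. Now n = p+k > p = m, so the condition n ≤ m fails. Thus xy^2z ∉ L.
This contradicts the pumping lemma, so L is not regular.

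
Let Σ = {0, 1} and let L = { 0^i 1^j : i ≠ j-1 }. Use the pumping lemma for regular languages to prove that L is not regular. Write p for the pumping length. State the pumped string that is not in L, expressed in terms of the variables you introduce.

Toward a contradiction, assume L is regular with pumping length p.
Choose w = 0^p 1^{p+p!+1}. Since p ≠ (p+p!+1)-1 = p+p!, w ∈ L; and |w| ≥ p.
The pumping lemma gives a decomposition w = xyz where |xy| ≤ p and y is nonempty.
The first p characters of w are 0's, so xy (and hence y) consists only of 0's. Write y = 0^k, 1 ≤ k ≤ p.
Since 1 ≤ k ≤ p, k divides p!; set t = 1 + p!/k. Then xy^t z has p + (p!/k)·k = p + p! copies of 0. Now the 0-count is p+p! and (1-count)-1 = (p+p!+1)-1 = p+p!, so i ≠ j-1 fails. So xy^t z = 0^{p+p!} 1^{p+p!+1} ∉ L.
This contradicts the pumping lemma, so L is not regular.

0^{p+p!} 1^{p+p!+1}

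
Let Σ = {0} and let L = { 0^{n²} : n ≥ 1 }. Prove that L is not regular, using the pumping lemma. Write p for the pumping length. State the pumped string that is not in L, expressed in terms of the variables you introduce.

Toward a contradiction, assume L is regular with pumping length p.
Take w = 0^{p²} ∈ L with |w| = p² ≥ p.
Write w = xyz as guaranteed by the lemma, with |xy| ≤ p and |y| > 0.
Then y = 0^k for some k with 1 ≤ k ≤ p.
Pump with i = 2: xy^2z = 0^{p²+k}. Since 1 ≤ k ≤ p, p² < p²+k ≤ p²+p < (p+1)², so p²+k lies strictly between consecutive squares and is not a perfect square. So xy^2z ∉ L.
This contradicts the pumping lemma, so L is not regular.

0^{p²+k}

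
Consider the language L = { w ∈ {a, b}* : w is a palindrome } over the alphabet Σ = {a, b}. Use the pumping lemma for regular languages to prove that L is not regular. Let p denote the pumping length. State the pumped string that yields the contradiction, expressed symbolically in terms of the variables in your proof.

a^{p+k} b a^p

Suppose for contradiction that L is regular, and let p be the pumping length.
Take w = a^p b a^p, a palindrome of length 2p+1 ≥ p.
By the pumping lemma, w = xyz with |xy| ≤ p and |y| ≥ 1.
The first p characters of w are a's, so xy (and hence y) consists only of a's. Write y = a^k, 1 ≤ k ≤ p.
Pump with i = 2: xy^2z = a^{p+k} b a^p. Its reverse is a^p b a^{p+k}, which differs from xy^2z since k ≥ 1. So xy^2z is not a palindrome and xy^2z ∉ L.
This contradicts the pumping lemma, so L is not regular.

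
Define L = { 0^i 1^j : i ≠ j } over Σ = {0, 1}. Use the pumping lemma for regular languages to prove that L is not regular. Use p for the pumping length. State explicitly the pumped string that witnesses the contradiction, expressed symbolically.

0^{p+p!} 1^{p+p!}

Assume L is regular. Let p be the pumping length given by the pumping lemma.
Choose w = 0^p 1^{p+p!}. Since p ≠ p+p!, w ∈ L; and |w| ≥ p.
Write w = xyz as guaranteed by the lemma, with |xy| ≤ p and |y| ≥ 1.
The first p characters of w are 0's, so xy (and hence y) consists only of 0's. Write y = 0^k, 1 ≤ k ≤ p.
Since 1 ≤ k ≤ p, k divides p!; set t = 1 + p!/k. Then xy^t z has p + (p!/k)·k = p + p! copies of 0. Now the 0-count equals the 1-count, so i ≠ j fails. So xy^t z = 0^{p+p!} 1^{p+p!} ∉ L.
This contradicts the pumping lemma, so L is not regular.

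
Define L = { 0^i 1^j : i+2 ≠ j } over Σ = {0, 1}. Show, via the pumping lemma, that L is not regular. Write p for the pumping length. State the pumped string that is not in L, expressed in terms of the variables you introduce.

0^{p+p!} 1^{p+p!+2}

Toward a contradiction, assume L is regular with pumping length p.
Choose w = 0^p 1^{p+p!+2}. Since p ≠ (p+p!+2)-2 = p+p!, w ∈ L; and |w| ≥ p.
Write w = xyz as guaranteed by the lemma, with |xy| ≤ p and y is nonempty.
Because |xy| ≤ p and w begins with p copies of 0, we have y = 0^k with 1 ≤ k ≤ p.
Since 1 ≤ k ≤ p, k divides p!; set t = 1 + p!/k. Then xy^t z has p + (p!/k)·k = p + p! copies of 0. Now the 0-count is p+p! and (1-count)-2 = (p+p!+2)-2 = p+p!, so i+2 ≠ j fails. So xy^t z = 0^{p+p!} 1^{p+p!+2} ∉ L.
This is a contradiction; hence L is not regular.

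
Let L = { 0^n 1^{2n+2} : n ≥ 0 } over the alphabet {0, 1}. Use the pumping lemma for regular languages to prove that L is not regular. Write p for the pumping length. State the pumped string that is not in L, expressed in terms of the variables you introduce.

Assume L is regular; let p be its pumping constant.
Take w = 0^p 1^{2p+2}. Then w ∈ L and |w| = 3p+2 ≥ p.
The pumping lemma gives a decomposition w = xyz where |xy| ≤ p and |y| > 0.
The first p characters of w are 0's, so xy (and hence y) consists only of 0's. Write y = 0^k, 1 ≤ k ≤ p.
Pump with i = 2: xy^2z = 0^{p+k} 1^{2p+2}. For this to lie in L we would need 2p+2 = 2(p+k)+2, which forces k = 0. But k ≥ 1, so xy^2z ∉ L.
This contradicts the pumping lemma, so L is not regular.

0^{p+k} 1^{2p+2}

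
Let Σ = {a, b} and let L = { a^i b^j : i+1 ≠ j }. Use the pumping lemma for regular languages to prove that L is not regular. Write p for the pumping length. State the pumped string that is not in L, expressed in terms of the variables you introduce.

a^{p+p!} b^{p+p!+1}

Suppose for contradiction that L is regular, and let p be the pumping length.
Choose w = a^p b^{p+p!+1}. Since p ≠ (p+p!+1)-1 = p+p!, w ∈ L; and |w| ≥ p.
The pumping lemma gives a decomposition w = xyz where |xy| ≤ p and |y| > 0.
Because |xy| ≤ p and w begins with p copies of a, we have y = a^k with 1 ≤ k ≤ p.
Since 1 ≤ k ≤ p, k divides p!; set t = 1 + p!/k. Then xy^t z has p + (p!/k)·k = p + p! copies of a. Now the a-count is p+p! and (b-count)-1 = (p+p!+1)-1 = p+p!, so i+1 ≠ j fails. So xy^t z = a^{p+p!} b^{p+p!+1} ∉ L.
Contradiction. Therefore L is not regular.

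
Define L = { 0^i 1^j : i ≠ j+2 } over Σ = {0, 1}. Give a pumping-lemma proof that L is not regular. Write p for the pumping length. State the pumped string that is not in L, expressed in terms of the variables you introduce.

0^{p+p!} 1^{p+p!-2}

Suppose for contradiction that L is regular, and let p be the pumping length.
Choose w = 0^p 1^{p+p!-2}. Since p ≠ (p+p!-2)+2 = p+p!, w ∈ L; and |w| ≥ p.
Write w = xyz as guaranteed by the lemma, with |xy| ≤ p and |y| ≥ 1.
The first p characters of w are 0's, so xy (and hence y) consists only of 0's. Write y = 0^k, 1 ≤ k ≤ p.
Since 1 ≤ k ≤ p, k divides p!; set t = 1 + p!/k. Then xy^t z has p + (p!/k)·k = p + p! copies of 0. Now the 0-count is p+p! and (1-count)+2 = (p+p!-2)+2 = p+p!, so i ≠ j+2 fails. So xy^t z = 0^{p+p!} 1^{p+p!-2} ∉ L.
This is a contradiction; hence L is not regular.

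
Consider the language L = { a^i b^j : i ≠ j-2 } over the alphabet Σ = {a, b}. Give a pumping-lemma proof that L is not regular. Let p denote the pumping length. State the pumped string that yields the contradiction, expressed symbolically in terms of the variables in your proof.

Assume L is regular. Let p be the pumping length given by the pumping lemma.
Choose w = a^p b^{p+p!+2}. Since p ≠ (p+p!+2)-2 = p+p!, w ∈ L; and |w| ≥ p.
The pumping lemma gives a decomposition w = xyz where |xy| ≤ p and |y| > 0.
Because |xy| ≤ p and w begins with p copies of a, we have y = a^k with 1 ≤ k ≤ p.
Since 1 ≤ k ≤ p, k divides p!; set t = 1 + p!/k. Then xy^t z has p + (p!/k)·k = p + p! copies of a. Now the a-count is p+p! and (b-count)-2 = (p+p!+2)-2 = p+p!, so i ≠ j-2 fails. So xy^t z = a^{p+p!} b^{p+p!+2} ∉ L.
This is a contradiction; hence L is not regular.

a^{p+p!} b^{p+p!+2}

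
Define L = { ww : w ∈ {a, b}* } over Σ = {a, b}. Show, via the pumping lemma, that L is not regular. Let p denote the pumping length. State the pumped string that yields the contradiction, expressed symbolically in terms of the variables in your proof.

a^{p+k} b^p a^p b^p

Suppose for contradiction that L is regular, and let p be the pumping length.
Take w = a^p b^p a^p b^p = uu where u = a^pb^p; then w ∈ L and |w| = 4p ≥ p.
The pumping lemma gives a decomposition w = xyz where |xy| ≤ p and |y| ≥ 1.
The first p characters of w are a's, so xy (and hence y) consists only of a's. Write y = a^k, 1 ≤ k ≤ p.
Pump with i = 2: xy^2z = a^{p+k} b^p a^p b^p, of length 4p+k. Suppose this equals vv. The string starts with a and ends with b, so v does too; thus the boundary between the two copies of v is a b→a transition. There is exactly one such transition, at position 2p+k, so |v| = 2p+k and |vv| = 4p+2k ≠ 4p+k since k ≥ 1. So xy^2z ∉ L.
Contradiction. Therefore L is not regular.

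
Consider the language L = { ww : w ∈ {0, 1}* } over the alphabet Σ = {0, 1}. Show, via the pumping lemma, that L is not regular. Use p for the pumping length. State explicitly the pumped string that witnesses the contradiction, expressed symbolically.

0^{p+k} 1^p 0^p 1^p

Toward a contradiction, assume L is regular with pumping length p.
Take w = 0^p 1^p 0^p 1^p = uu where u = 0^p1^p; then w ∈ L and |w| = 4p ≥ p.
By the pumping lemma, w = xyz with |xy| ≤ p and |y| ≥ 1.
The first p characters of w are 0's, so xy (and hence y) consists only of 0's. Write y = 0^k, 1 ≤ k ≤ p.
Pump with i = 2: xy^2z = 0^{p+k} 1^p 0^p 1^p, of length 4p+k. Suppose this equals vv. The string starts with 0 and ends with 1, so v does too; thus the boundary between the two copies of v is a 1→0 transition. There is exactly one such transition, at position 2p+k, so |v| = 2p+k and |vv| = 4p+2k ≠ 4p+k since k ≥ 1. So xy^2z ∉ L.
This is a contradiction; hence L is not regular.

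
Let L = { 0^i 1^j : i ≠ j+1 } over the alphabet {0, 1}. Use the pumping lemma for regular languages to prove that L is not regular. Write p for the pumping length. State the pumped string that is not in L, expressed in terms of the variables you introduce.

0^{p+p!} 1^{p+p!-1}

Assume L is regular. Let p be the pumping length given by the pumping lemma.
Choose w = 0^p 1^{p+p!-1}. Since p ≠ (p+p!-1)+1 = p+p!, w ∈ L; and |w| ≥ p.
The pumping lemma gives a decomposition w = xyz where |xy| ≤ p and |y| ≥ 1.
The first p characters of w are 0's, so xy (and hence y) consists only of 0's. Write y = 0^k, 1 ≤ k ≤ p.
Since 1 ≤ k ≤ p, k divides p!; set t = 1 + p!/k. Then xy^t z has p + (p!/k)·k = p + p! copies of 0. Now the 0-count is p+p! and (1-count)+1 = (p+p!-1)+1 = p+p!, so i ≠ j+1 fails. So xy^t z = 0^{p+p!} 1^{p+p!-1} ∉ L.
Contradiction. Therefore L is not regular.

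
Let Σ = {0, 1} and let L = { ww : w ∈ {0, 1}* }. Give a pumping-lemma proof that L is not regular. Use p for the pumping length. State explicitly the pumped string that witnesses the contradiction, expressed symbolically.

0^{p+k} 1^p 0^p 1^p

Assume L is regular; let p be its pumping constant.
Take w = 0^p 1^p 0^p 1^p = uu where u = 0^p1^p; then w ∈ L and |w| = 4p ≥ p.
By the pumping lemma, w = xyz with |xy| ≤ p and y is nonempty.
Because |xy| ≤ p and w begins with p copies of 0, we have y = 0^k with 1 ≤ k ≤ p.
Pump with i = 2: xy^2z = 0^{p+k} 1^p 0^p 1^p, of length 4p+k. Suppose this equals vv. The string starts with 0 and ends with 1, so v does too; thus the boundary between the two copies of v is a 1→0 transition. There is exactly one such transition, at position 2p+k, so |v| = 2p+k and |vv| = 4p+2k ≠ 4p+k since k ≥ 1. So xy^2z ∉ L.
Contradiction. Therefore L is not regular.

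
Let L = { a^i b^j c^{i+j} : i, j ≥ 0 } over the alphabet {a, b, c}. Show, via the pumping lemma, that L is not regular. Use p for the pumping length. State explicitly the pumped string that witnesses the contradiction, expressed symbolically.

a^{p+k} b^p c^{2p}

Suppose for contradiction that L is regular, and let p be the pumping length.
Take w = a^p b^p c^{2p} ∈ L (with i=j=p, i+j=2p), |w| = 4p ≥ p.
By the pumping lemma, w = xyz with |xy| ≤ p and |y| ≥ 1.
Since the first p symbols of w are all a's and |xy| ≤ p, y lies entirely in the leading a-block: y = a^k for some k with 1 ≤ k ≤ p.
Consider xy^2z = a^{p+k} b^p c^{2p}. Now the a- and b-counts sum to 2p+k, but the c-count is 2p ≠ 2p+k. So xy^2z ∉ L.
Contradiction. Therefore L is not regular.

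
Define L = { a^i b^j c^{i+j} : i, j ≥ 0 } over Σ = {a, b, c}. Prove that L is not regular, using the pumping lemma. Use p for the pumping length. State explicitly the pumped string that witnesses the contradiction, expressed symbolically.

Toward a contradiction, assume L is regular with pumping length p.
Take w = a^p b^p c^{2p} ∈ L (with i=j=p, i+j=2p), |w| = 4p ≥ p.
Write w = xyz as guaranteed by the lemma, with |xy| ≤ p and |y| ≥ 1.
The first p characters of w are a's, so xy (and hence y) consists only of a's. Write y = a^k, 1 ≤ k ≤ p.
Consider xy^2z = a^{p+k} b^p c^{2p}. Now the a- and b-counts sum to 2p+k, but the c-count is 2p ≠ 2p+k. So xy^2z ∉ L.
This contradicts the pumping lemma, so L is not regular.

a^{p+k} b^p c^{2p}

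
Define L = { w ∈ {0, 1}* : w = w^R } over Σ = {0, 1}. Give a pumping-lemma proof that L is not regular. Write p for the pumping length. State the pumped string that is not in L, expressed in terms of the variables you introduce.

0^{p+k} 1 0^p

Suppose for contradiction that L is regular, and let p be the pumping length.
Take w = 0^p 1 0^p, a palindrome of length 2p+1 ≥ p.
Write w = xyz as guaranteed by the lemma, with |xy| ≤ p and |y| > 0.
Since the first p symbols of w are all 0's and |xy| ≤ p, y lies entirely in the leading 0-block: y = 0^k for some k with 1 ≤ k ≤ p.
Pump with i = 2: xy^2z = 0^{p+k} 1 0^p. Its reverse is 0^p 1 0^{p+k}, which differs from xy^2z since k ≥ 1. So xy^2z is not a palindrome and xy^2z ∉ L.
This contradicts the pumping lemma, so L is not regular.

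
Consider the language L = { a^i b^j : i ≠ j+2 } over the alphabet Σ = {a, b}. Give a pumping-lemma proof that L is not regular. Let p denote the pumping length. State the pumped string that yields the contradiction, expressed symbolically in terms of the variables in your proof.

Toward a contradiction, assume L is regular with pumping length p.
Choose w = a^p b^{p+p!-2}. Since p ≠ (p+p!-2)+2 = p+p!, w ∈ L; and |w| ≥ p.
The pumping lemma gives a decomposition w = xyz where |xy| ≤ p and y is nonempty.
Because |xy| ≤ p and w begins with p copies of a, we have y = a^k with 1 ≤ k ≤ p.
Since 1 ≤ k ≤ p, k divides p!; set t = 1 + p!/k. Then xy^t z has p + (p!/k)·k = p + p! copies of a. Now the a-count is p+p! and (b-count)+2 = (p+p!-2)+2 = p+p!, so i ≠ j+2 fails. So xy^t z = a^{p+p!} b^{p+p!-2} ∉ L.
This contradicts the pumping lemma, so L is not regular.

a^{p+p!} b^{p+p!-2}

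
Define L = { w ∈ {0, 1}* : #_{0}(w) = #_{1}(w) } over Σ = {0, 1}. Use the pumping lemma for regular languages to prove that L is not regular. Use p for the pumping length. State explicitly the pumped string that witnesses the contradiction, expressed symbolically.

Toward a contradiction, assume L is regular with pumping length p.
Choose w = 0^p 1^p ∈ L with |w| = 2p ≥ p.
By the pumping lemma, w = xyz with |xy| ≤ p and |y| ≥ 1.
Since the first p symbols of w are all 0's and |xy| ≤ p, y lies entirely in the leading 0-block: y = 0^k for some k with 1 ≤ k ≤ p.
Pump with i = 2: xy^2z = 0^{p+k} 1^p has p+k occurrences of 0 but only p of 1. Since k ≥ 1 the counts differ, so xy^2z ∉ L.
This contradicts the pumping lemma, so L is not regular.

0^{p+k} 1^p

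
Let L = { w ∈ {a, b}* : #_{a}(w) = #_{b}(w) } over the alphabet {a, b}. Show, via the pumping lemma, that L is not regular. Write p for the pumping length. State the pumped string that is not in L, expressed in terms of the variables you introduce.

a^{p+k} b^p

Assume L is regular. Let p be the pumping length given by the pumping lemma.
Choose w = a^p b^p ∈ L with |w| = 2p ≥ p.
The pumping lemma gives a decomposition w = xyz where |xy| ≤ p and |y| > 0.
Because |xy| ≤ p and w begins with p copies of a, we have y = a^k with 1 ≤ k ≤ p.
Pump with i = 2: xy^2z = a^{p+k} b^p has p+k occurrences of a but only p of b. Since k ≥ 1 the counts differ, so xy^2z ∉ L.
This contradicts the pumping lemma, so L is not regular.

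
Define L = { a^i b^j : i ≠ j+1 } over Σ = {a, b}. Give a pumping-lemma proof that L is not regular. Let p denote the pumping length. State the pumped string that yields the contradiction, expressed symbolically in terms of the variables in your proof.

a^{p+p!} b^{p+p!-1}

Toward a contradiction, assume L is regular with pumping length p.
Choose w = a^p b^{p+p!-1}. Since p ≠ (p+p!-1)+1 = p+p!, w ∈ L; and |w| ≥ p.
By the pumping lemma, w = xyz with |xy| ≤ p and y is nonempty.
The first p characters of w are a's, so xy (and hence y) consists only of a's. Write y = a^k, 1 ≤ k ≤ p.
Since 1 ≤ k ≤ p, k divides p!; set t = 1 + p!/k. Then xy^t z has p + (p!/k)·k = p + p! copies of a. Now the a-count is p+p! and (b-count)+1 = (p+p!-1)+1 = p+p!, so i ≠ j+1 fails. So xy^t z = a^{p+p!} b^{p+p!-1} ∉ L.
This is a contradiction; hence L is not regular.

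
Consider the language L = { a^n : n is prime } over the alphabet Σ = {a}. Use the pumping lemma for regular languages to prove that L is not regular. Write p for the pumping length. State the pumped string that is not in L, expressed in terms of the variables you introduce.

Toward a contradiction, assume L is regular with pumping length p.
Let q be a prime with q ≥ p+2 (infinitely many primes exist), and take w = a^q ∈ L with |w| = q ≥ p.
Write w = xyz as guaranteed by the lemma, with |xy| ≤ p and y is nonempty.
Then y = a^k for some k with 1 ≤ k ≤ p.
Since 1 ≤ k ≤ p, |xz| = q-k. Pump with i = q+1: |xy^{q+1}z| = (q-k)+(q+1)k = q+qk = q(1+k), which is composite (both factors ≥ 2). So xy^{q+1}z = a^{q(1+k)} ∉ L.
This contradicts the pumping lemma, so L is not regular.

a^{q(1+k)}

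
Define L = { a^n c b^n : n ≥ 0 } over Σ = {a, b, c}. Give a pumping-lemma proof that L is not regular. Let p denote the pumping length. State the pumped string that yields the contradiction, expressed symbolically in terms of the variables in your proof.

a^{p+k} c b^p

Suppose for contradiction that L is regular, and let p be the pumping length.
Take w = a^p c b^p ∈ L with |w| = 2p+1 ≥ p.
By the pumping lemma, w = xyz with |xy| ≤ p and |y| ≥ 1.
Because |xy| ≤ p and w begins with p copies of a, we have y = a^k with 1 ≤ k ≤ p.
Pump with i = 2: xy^2z = a^{p+k} c b^p, which would require p+k = p. But k ≥ 1, so xy^2z ∉ L.
Contradiction. Therefore L is not regular.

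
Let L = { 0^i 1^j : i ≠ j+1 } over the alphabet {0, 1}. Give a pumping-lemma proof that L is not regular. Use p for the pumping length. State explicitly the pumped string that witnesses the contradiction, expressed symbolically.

Suppose for contradiction that L is regular, and let p be the pumping length.
Choose w = 0^p 1^{p+p!-1}. Since p ≠ (p+p!-1)+1 = p+p!, w ∈ L; and |w| ≥ p.
The pumping lemma gives a decomposition w = xyz where |xy| ≤ p and |y| > 0.
Since the first p symbols of w are all 0's and |xy| ≤ p, y lies entirely in the leading 0-block: y = 0^k for some k with 1 ≤ k ≤ p.
Since 1 ≤ k ≤ p, k divides p!; set t = 1 + p!/k. Then xy^t z has p + (p!/k)·k = p + p! copies of 0. Now the 0-count is p+p! and (1-count)+1 = (p+p!-1)+1 = p+p!, so i ≠ j+1 fails. So xy^t z = 0^{p+p!} 1^{p+p!-1} ∉ L.
Contradiction. Therefore L is not regular.

0^{p+p!} 1^{p+p!-1}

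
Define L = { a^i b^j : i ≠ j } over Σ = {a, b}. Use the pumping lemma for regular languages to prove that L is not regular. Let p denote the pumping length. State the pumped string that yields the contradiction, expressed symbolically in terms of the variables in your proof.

Suppose for contradiction that L is regular, and let p be the pumping length.
Choose w = a^p b^{p+p!}. Since p ≠ p+p!, w ∈ L; and |w| ≥ p.
The pumping lemma gives a decomposition w = xyz where |xy| ≤ p and |y| > 0.
The first p characters of w are a's, so xy (and hence y) consists only of a's. Write y = a^k, 1 ≤ k ≤ p.
Since 1 ≤ k ≤ p, k divides p!; set t = 1 + p!/k. Then xy^t z has p + (p!/k)·k = p + p! copies of a. Now the a-count equals the b-count, so i ≠ j fails. So xy^t z = a^{p+p!} b^{p+p!} ∉ L.
Contradiction. Therefore L is not regular.

a^{p+p!} b^{p+p!}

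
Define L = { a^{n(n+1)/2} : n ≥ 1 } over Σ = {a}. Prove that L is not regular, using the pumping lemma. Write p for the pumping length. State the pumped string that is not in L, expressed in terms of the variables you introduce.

a^{p(p+1)/2+k}

Toward a contradiction, assume L is regular with pumping length p.
Take w = a^{p(p+1)/2} ∈ L with |w| = p(p+1)/2 ≥ p.
By the pumping lemma, w = xyz with |xy| ≤ p and |y| > 0.
Then y = a^k for some k with 1 ≤ k ≤ p.
Pump with i = 2: xy^2z = a^{p(p+1)/2+k}. Since 1 ≤ k ≤ p, p(p+1)/2 < p(p+1)/2+k ≤ p(p+1)/2+p < (p+1)(p+2)/2, so p(p+1)/2+k is strictly between consecutive triangular numbers. So xy^2z ∉ L.
Contradiction. Therefore L is not regular.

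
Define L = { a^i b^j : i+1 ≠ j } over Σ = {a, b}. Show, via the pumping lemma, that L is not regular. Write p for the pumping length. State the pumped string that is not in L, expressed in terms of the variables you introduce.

a^{p+p!} b^{p+p!+1}

Assume L is regular; let p be its pumping constant.
Choose w = a^p b^{p+p!+1}. Since p ≠ (p+p!+1)-1 = p+p!, w ∈ L; and |w| ≥ p.
Write w = xyz as guaranteed by the lemma, with |xy| ≤ p and |y| ≥ 1.
The first p characters of w are a's, so xy (and hence y) consists only of a's. Write y = a^k, 1 ≤ k ≤ p.
Since 1 ≤ k ≤ p, k divides p!; set t = 1 + p!/k. Then xy^t z has p + (p!/k)·k = p + p! copies of a. Now the a-count is p+p! and (b-count)-1 = (p+p!+1)-1 = p+p!, so i+1 ≠ j fails. So xy^t z = a^{p+p!} b^{p+p!+1} ∉ L.
This is a contradiction; hence L is not regular.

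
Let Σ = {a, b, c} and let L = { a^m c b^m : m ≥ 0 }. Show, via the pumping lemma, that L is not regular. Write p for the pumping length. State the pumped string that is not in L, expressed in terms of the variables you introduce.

Assume L is regular. Let p be the pumping length given by the pumping lemma.
Take w = a^p c b^p ∈ L with |w| = 2p+1 ≥ p.
By the pumping lemma, w = xyz with |xy| ≤ p and |y| > 0.
Because |xy| ≤ p and w begins with p copies of a, we have y = a^k with 1 ≤ k ≤ p.
Pump with i = 2: xy^2z = a^{p+k} c b^p, which would require p+k = p. But k ≥ 1, so xy^2z ∉ L.
This contradicts the pumping lemma, so L is not regular.

a^{p+k} c b^p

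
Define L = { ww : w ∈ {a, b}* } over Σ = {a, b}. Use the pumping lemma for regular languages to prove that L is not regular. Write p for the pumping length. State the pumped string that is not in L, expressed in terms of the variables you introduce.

a^{p+k} b^p a^p b^p

Assume L is regular. Let p be the pumping length given by the pumping lemma.
Take w = a^p b^p a^p b^p = uu where u = a^pb^p; then w ∈ L and |w| = 4p ≥ p.
By the pumping lemma, w = xyz with |xy| ≤ p and |y| ≥ 1.
The first p characters of w are a's, so xy (and hence y) consists only of a's. Write y = a^k, 1 ≤ k ≤ p.
Pump with i = 2: xy^2z = a^{p+k} b^p a^p b^p, of length 4p+k. Suppose this equals vv. The string starts with a and ends with b, so v does too; thus the boundary between the two copies of v is a b→a transition. There is exactly one such transition, at position 2p+k, so |v| = 2p+k and |vv| = 4p+2k ≠ 4p+k since k ≥ 1. So xy^2z ∉ L.
Contradiction. Therefore L is not regular.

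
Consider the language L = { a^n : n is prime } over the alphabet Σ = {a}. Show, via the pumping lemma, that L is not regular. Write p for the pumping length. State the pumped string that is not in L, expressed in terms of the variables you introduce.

a^{q(1+k)}

Assume L is regular. Let p be the pumping length given by the pumping lemma.
Let q be a prime with q ≥ p+2 (infinitely many primes exist), and take w = a^q ∈ L with |w| = q ≥ p.
The pumping lemma gives a decomposition w = xyz where |xy| ≤ p and y is nonempty.
Then y = a^k for some k with 1 ≤ k ≤ p.
Since 1 ≤ k ≤ p, |xz| = q-k. Pump with i = q+1: |xy^{q+1}z| = (q-k)+(q+1)k = q+qk = q(1+k), which is composite (both factors ≥ 2). So xy^{q+1}z = a^{q(1+k)} ∉ L.
This is a contradiction; hence L is not regular.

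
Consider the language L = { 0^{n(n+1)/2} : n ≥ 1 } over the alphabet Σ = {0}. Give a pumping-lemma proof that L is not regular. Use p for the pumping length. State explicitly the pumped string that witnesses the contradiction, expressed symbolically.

Suppose for contradiction that L is regular, and let p be the pumping length.
Take w = 0^{p(p+1)/2} ∈ L with |w| = p(p+1)/2 ≥ p.
By the pumping lemma, w = xyz with |xy| ≤ p and |y| > 0.
Then y = 0^k for some k with 1 ≤ k ≤ p.
Pump with i = 2: xy^2z = 0^{p(p+1)/2+k}. Since 1 ≤ k ≤ p, p(p+1)/2 < p(p+1)/2+k ≤ p(p+1)/2+p < (p+1)(p+2)/2, so p(p+1)/2+k is strictly between consecutive triangular numbers. So xy^2z ∉ L.
This contradicts the pumping lemma, so L is not regular.

0^{p(p+1)/2+k}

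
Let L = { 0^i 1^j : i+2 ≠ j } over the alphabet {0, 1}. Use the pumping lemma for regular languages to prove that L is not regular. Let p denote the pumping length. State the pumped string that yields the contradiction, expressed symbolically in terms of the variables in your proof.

Suppose for contradiction that L is regular, and let p be the pumping length.
Choose w = 0^p 1^{p+p!+2}. Since p ≠ (p+p!+2)-2 = p+p!, w ∈ L; and |w| ≥ p.
Write w = xyz as guaranteed by the lemma, with |xy| ≤ p and y is nonempty.
The first p characters of w are 0's, so xy (and hence y) consists only of 0's. Write y = 0^k, 1 ≤ k ≤ p.
Since 1 ≤ k ≤ p, k divides p!; set t = 1 + p!/k. Then xy^t z has p + (p!/k)·k = p + p! copies of 0. Now the 0-count is p+p! and (1-count)-2 = (p+p!+2)-2 = p+p!, so i+2 ≠ j fails. So xy^t z = 0^{p+p!} 1^{p+p!+2} ∉ L.
This is a contradiction; hence L is not regular.

0^{p+p!} 1^{p+p!+2}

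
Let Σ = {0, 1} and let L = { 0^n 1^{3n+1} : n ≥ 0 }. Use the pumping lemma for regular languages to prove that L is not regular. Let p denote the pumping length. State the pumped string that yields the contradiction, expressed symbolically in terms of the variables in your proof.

Suppose for contradiction that L is regular, and let p be the pumping length.
Take w = 0^p 1^{3p+1}. Then w ∈ L and |w| = 4p+1 ≥ p.
The pumping lemma gives a decomposition w = xyz where |xy| ≤ p and |y| > 0.
The first p characters of w are 0's, so xy (and hence y) consists only of 0's. Write y = 0^k, 1 ≤ k ≤ p.
Pump with i = 2: xy^2z = 0^{p+k} 1^{3p+1}. For this to lie in L we would need 3p+1 = 3(p+k)+1, which forces k = 0. But k ≥ 1, so xy^2z ∉ L.
This is a contradiction; hence L is not regular.

0^{p+k} 1^{3p+1}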